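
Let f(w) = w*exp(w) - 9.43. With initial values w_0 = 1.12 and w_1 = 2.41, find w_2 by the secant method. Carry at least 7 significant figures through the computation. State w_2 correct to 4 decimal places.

1.4506

Secant update: w_(k+1) = w_k − f(w_k)·(w_k − w_(k-1))/(f(w_k) − f(w_(k-1))).
f(w_0) = -5.997363, f(w_1) = 17.402846
w_2 = 2.410000 - (17.402846)·(2.410000 - 1.120000)/(17.402846 - (-5.997363)) = 1.450621; f(w_2) = -3.241996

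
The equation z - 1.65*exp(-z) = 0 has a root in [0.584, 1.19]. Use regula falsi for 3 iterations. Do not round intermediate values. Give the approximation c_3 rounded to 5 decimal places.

0.76661

f(0.584000) = -0.336144, f(1.190000) = 0.688035
step 1: c = 0.782894, f(c) = 0.028710 > 0 → new bracket [0.584000, 0.782894]
step 2: c = 0.767243, f(c) = 0.001163 > 0 → new bracket [0.584000, 0.767243]
step 3: c = 0.766612, f(c) = 0.000047 > 0 → new bracket [0.584000, 0.766612]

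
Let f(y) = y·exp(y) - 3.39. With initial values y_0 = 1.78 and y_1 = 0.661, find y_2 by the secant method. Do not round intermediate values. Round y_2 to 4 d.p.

0.9155

Secant update: y_(k+1) = y_k − f(y_k)·(y_k − y_(k-1))/(f(y_k) − f(y_(k-1))).
f(y_0) = 7.165144, f(y_1) = -2.109823
y_2 = 0.661000 - (-2.109823)·(0.661000 - 1.780000)/(-2.109823 - (7.165144)) = 0.915544; f(y_2) = -1.102846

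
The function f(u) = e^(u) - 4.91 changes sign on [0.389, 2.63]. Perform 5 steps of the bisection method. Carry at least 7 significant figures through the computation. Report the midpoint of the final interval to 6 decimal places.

f(0.389000) = -3.434495, f(2.630000) = 8.963770 (opposite signs)
step 1: m = 1.509500, f(m) = -0.385532 < 0 → root in [1.509500, 2.630000]
step 2: m = 2.069750, f(m) = 3.012842 > 0 → root in [1.509500, 2.069750]
step 3: m = 1.789625, f(m) = 1.077207 > 0 → root in [1.509500, 1.789625]
step 4: m = 1.649563, f(m) = 0.294702 > 0 → root in [1.509500, 1.649563]
step 5: m = 1.579531, f(m) = -0.057319 < 0 → root in [1.579531, 1.649563]
Midpoint of [1.579531, 1.649563] = 1.614547

1.614547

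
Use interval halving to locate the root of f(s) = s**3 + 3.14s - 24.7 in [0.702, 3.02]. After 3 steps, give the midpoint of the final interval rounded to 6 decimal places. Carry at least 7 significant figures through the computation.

f(0.702000) = -22.149772, f(3.020000) = 12.326408 (opposite signs)
step 1: m = 1.861000, f(m) = -12.411220 < 0 → root in [1.861000, 3.020000]
step 2: m = 2.440500, f(m) = -2.501114 < 0 → root in [2.440500, 3.020000]
step 3: m = 2.730250, f(m) = 4.224992 > 0 → root in [2.440500, 2.730250]
Midpoint of [2.440500, 2.730250] = 2.585375

2.585375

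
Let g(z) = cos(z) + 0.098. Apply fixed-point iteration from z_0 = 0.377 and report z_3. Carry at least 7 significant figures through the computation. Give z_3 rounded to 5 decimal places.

0.91493

z_1 = g(0.377000) = 1.027773
z_2 = g(1.027773) = 0.614727
z_3 = g(0.614727) = 0.914931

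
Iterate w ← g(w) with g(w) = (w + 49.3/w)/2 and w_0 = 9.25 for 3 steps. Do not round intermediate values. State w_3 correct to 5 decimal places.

7.02140

w_1 = g(9.250000) = 7.289865
w_2 = g(7.289865) = 7.026339
w_3 = g(7.026339) = 7.021398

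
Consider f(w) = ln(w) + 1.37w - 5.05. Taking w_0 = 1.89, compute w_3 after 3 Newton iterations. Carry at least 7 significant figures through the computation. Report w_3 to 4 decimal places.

f'(w) = 1/w + 1.37
w_0 = 1.890000: f = -1.824123, f' = 1.899101 → w_1 = 1.890000 - (-1.824123)/(1.899101) = 2.850520
w_1 = 2.850520: f = -0.097287, f' = 1.720813 → w_2 = 2.850520 - (-0.097287)/(1.720813) = 2.907055
w_2 = 2.907055: f = -0.000194, f' = 1.713991 → w_3 = 2.907055 - (-0.000194)/(1.713991) = 2.907168

2.9072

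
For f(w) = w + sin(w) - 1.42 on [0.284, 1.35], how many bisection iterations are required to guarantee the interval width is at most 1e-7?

24

Initial width b − a = 1.35 − 0.284 = 1.066000.
After n steps the width is (b−a)/2^n; need (b−a)/2^n ≤ 1e-7.
So n ≥ log₂(1.066000/1e-7) = log₂(10660000.0000) ≈ 23.3457.
Hence n = 24.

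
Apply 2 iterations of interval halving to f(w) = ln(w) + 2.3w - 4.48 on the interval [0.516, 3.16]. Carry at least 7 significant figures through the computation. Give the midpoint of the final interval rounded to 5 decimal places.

f(0.516000) = -3.954849, f(3.160000) = 3.938572 (opposite signs)
step 1: m = 1.838000, f(m) = 0.356078 > 0 → root in [0.516000, 1.838000]
step 2: m = 1.177000, f(m) = -1.609931 < 0 → root in [1.177000, 1.838000]
Midpoint of [1.177000, 1.838000] = 1.507500

1.50750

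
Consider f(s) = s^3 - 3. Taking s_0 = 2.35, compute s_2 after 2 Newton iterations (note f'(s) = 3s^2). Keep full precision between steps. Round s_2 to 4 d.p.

1.4925

s_0 = 2.350000: f = 9.977875, f' = 16.567500 → s_1 = 2.350000 - (9.977875)/(16.567500) = 1.747744
s_1 = 1.747744: f = 2.338675, f' = 9.163828 → s_2 = 1.747744 - (2.338675)/(9.163828) = 1.492537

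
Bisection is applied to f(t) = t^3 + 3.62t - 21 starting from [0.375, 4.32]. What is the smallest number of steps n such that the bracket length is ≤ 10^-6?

22

Initial width b − a = 4.32 − 0.375 = 3.945000.
After n steps the width is (b−a)/2^n; need (b−a)/2^n ≤ 10^-6.
So n ≥ log₂(3.945000/10^-6) = log₂(3945000.0000) ≈ 21.9116.
Hence n = 22.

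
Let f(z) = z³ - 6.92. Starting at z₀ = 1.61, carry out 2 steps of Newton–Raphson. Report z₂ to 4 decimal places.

f'(z) = 3z²
z_0 = 1.610000: f = -2.746719, f' = 7.776300 → z_1 = 1.610000 - (-2.746719)/(7.776300) = 1.963217
z_1 = 1.963217: f = 0.646669, f' = 11.562659 → z_2 = 1.963217 - (0.646669)/(11.562659) = 1.907289

1.9073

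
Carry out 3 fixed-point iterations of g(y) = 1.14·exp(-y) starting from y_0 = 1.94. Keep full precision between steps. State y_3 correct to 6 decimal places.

0.433133

y_1 = g(1.940000) = 0.163823
y_2 = g(0.163823) = 0.967738
y_3 = g(0.967738) = 0.433133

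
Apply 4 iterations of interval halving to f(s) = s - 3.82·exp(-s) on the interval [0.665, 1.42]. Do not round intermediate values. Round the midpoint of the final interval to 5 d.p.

1.16047

f(0.665000) = -1.299525, f(1.420000) = 0.496652 (opposite signs)
step 1: m = 1.042500, f(m) = -0.304326 < 0 → root in [1.042500, 1.420000]
step 2: m = 1.231250, f(m) = 0.116087 > 0 → root in [1.042500, 1.231250]
step 3: m = 1.136875, f(m) = -0.088657 < 0 → root in [1.136875, 1.231250]
step 4: m = 1.184063, f(m) = 0.015017 > 0 → root in [1.136875, 1.184063]
Midpoint of [1.136875, 1.184063] = 1.160469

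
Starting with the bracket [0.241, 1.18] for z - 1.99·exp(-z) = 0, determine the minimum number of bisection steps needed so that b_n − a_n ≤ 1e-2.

7

Initial width b − a = 1.18 − 0.241 = 0.939000.
After n steps the width is (b−a)/2^n; need (b−a)/2^n ≤ 1e-2.
So n ≥ log₂(0.939000/1e-2) = log₂(93.9000) ≈ 6.5531.
Hence n = 7.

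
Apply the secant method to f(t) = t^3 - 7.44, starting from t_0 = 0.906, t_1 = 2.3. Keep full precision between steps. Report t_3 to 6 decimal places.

f(t_0) = -6.696323, f(t_1) = 4.727000
t_2 = 2.300000 - (4.727000)·(2.300000 - 0.906000)/(4.727000 - (-6.696323)) = 1.723159; f(t_2) = -2.323462
t_3 = 1.723159 - (-2.323462)·(1.723159 - 2.300000)/(-2.323462 - (4.727000)) = 1.913256; f(t_3) = -0.436438

1.913256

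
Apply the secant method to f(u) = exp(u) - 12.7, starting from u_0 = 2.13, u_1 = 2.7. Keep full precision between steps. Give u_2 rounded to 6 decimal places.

2.507815

Secant update: u_(k+1) = u_k − f(u_k)·(u_k − u_(k-1))/(f(u_k) − f(u_(k-1))).
f(u_0) = -4.285133, f(u_1) = 2.179732
u_2 = 2.700000 - (2.179732)·(2.700000 - 2.130000)/(2.179732 - (-4.285133)) = 2.507815; f(u_2) = -0.421921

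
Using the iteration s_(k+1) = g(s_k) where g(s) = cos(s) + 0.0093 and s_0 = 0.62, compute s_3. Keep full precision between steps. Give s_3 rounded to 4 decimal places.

s_1 = g(0.620000) = 0.823178
s_2 = g(0.823178) = 0.689194
s_3 = g(0.689194) = 0.781059

0.7811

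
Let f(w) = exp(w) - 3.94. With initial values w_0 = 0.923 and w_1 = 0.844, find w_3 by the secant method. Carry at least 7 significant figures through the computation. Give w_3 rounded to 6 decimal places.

1.332172

Secant update: w_(k+1) = w_k − f(w_k)·(w_k − w_(k-1))/(f(w_k) − f(w_(k-1))).
f(w_0) = -1.423170, f(w_1) = -1.614349
w_2 = 0.844000 - (-1.614349)·(0.844000 - 0.923000)/(-1.614349 - (-1.423170)) = 1.511091; f(w_2) = 0.591674
w_3 = 1.511091 - (0.591674)·(1.511091 - 0.844000)/(0.591674 - (-1.614349)) = 1.332172; f(w_3) = -0.150736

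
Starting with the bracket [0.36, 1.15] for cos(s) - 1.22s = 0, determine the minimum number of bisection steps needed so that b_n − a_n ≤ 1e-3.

Initial width b − a = 1.15 − 0.36 = 0.790000.
After n steps the width is (b−a)/2^n; need (b−a)/2^n ≤ 1e-3.
So n ≥ log₂(0.790000/1e-3) = log₂(790.0000) ≈ 9.6257.
Hence n = 10.

10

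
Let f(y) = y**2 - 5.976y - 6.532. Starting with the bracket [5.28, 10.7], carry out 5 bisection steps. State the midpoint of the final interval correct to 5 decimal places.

f(5.280000) = -10.206880, f(10.700000) = 44.014800 (opposite signs)
step 1: m = 7.990000, f(m) = 9.559860 > 0 → root in [5.280000, 7.990000]
step 2: m = 6.635000, f(m) = -2.159535 < 0 → root in [6.635000, 7.990000]
step 3: m = 7.312500, f(m) = 3.241156 > 0 → root in [6.635000, 7.312500]
step 4: m = 6.973750, f(m) = 0.426059 > 0 → root in [6.635000, 6.973750]
step 5: m = 6.804375, f(m) = -0.895426 < 0 → root in [6.804375, 6.973750]
Midpoint of [6.804375, 6.973750] = 6.889062

6.88906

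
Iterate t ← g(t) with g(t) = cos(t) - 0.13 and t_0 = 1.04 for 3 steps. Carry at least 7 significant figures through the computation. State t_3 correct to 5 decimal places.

0.56666

t_1 = g(1.040000) = 0.376220
t_2 = g(0.376220) = 0.800060
t_3 = g(0.800060) = 0.566664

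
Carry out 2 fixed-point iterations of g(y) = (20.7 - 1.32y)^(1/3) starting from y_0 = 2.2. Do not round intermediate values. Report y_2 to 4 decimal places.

y_1 = g(2.200000) = 2.610803
y_2 = g(2.610803) = 2.584011

2.5840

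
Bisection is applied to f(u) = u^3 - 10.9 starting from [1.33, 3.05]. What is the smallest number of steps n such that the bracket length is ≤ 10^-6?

Initial width b − a = 3.05 − 1.33 = 1.720000.
After n steps the width is (b−a)/2^n; need (b−a)/2^n ≤ 10^-6.
So n ≥ log₂(1.720000/10^-6) = log₂(1720000.0000) ≈ 20.7140.
Hence n = 21.

21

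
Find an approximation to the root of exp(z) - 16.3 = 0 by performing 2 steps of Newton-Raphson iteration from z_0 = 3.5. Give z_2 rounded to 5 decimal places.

2.81009

f'(z) = exp(z)
z_0 = 3.500000: f = 16.815452, f' = 33.115452 → z_1 = 3.500000 - (16.815452)/(33.115452) = 2.992217
z_1 = 2.992217: f = 3.629825, f' = 19.929825 → z_2 = 2.992217 - (3.629825)/(19.929825) = 2.810087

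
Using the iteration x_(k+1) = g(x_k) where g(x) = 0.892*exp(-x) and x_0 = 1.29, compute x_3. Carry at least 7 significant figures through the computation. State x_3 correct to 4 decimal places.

x_1 = g(1.290000) = 0.245542
x_2 = g(0.245542) = 0.697794
x_3 = g(0.697794) = 0.443932

0.4439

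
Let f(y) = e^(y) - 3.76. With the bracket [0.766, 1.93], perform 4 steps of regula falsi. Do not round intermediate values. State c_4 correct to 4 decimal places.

1.3210

f(0.766000) = -1.608856, f(1.930000) = 3.129510
step 1: c = 1.161222, f(c) = -0.566165 < 0 → new bracket [1.161222, 1.930000]
step 2: c = 1.278997, f(c) = -0.166968 < 0 → new bracket [1.278997, 1.930000]
step 3: c = 1.311970, f(c) = -0.046518 < 0 → new bracket [1.311970, 1.930000]
step 4: c = 1.321022, f(c) = -0.012751 < 0 → new bracket [1.321022, 1.930000]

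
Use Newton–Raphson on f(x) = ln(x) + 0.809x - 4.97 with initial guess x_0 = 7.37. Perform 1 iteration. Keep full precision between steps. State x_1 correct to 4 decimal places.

Newton update: x ← x − f(x)/f'(x).
f'(x) = 1/x + 0.809
x_0 = 7.370000: f = 2.989748, f' = 0.944685 → x_1 = 7.370000 - (2.989748)/(0.944685) = 4.205192

4.2052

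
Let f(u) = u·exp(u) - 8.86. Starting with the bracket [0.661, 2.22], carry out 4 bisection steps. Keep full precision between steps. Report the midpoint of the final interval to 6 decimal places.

f(0.661000) = -7.579823, f(2.220000) = 11.580275 (opposite signs)
step 1: m = 1.440500, f(m) = -2.777047 < 0 → root in [1.440500, 2.220000]
step 2: m = 1.830250, f(m) = 2.552424 > 0 → root in [1.440500, 1.830250]
step 3: m = 1.635375, f(m) = -0.468266 < 0 → root in [1.635375, 1.830250]
step 4: m = 1.732813, f(m) = 0.941724 > 0 → root in [1.635375, 1.732813]
Midpoint of [1.635375, 1.732813] = 1.684094

1.684094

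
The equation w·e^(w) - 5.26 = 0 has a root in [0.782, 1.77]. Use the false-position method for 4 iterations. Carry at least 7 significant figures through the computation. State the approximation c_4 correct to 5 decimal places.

1.35255

False-position update: c = (a·f(b) − b·f(a))/(f(b) − f(a)); replace the endpoint whose sign matches f(c).
f(0.782000) = -3.550673, f(1.770000) = 5.131410
step 1: c = 1.186058, f(c) = -1.376669 < 0 → new bracket [1.186058, 1.770000]
step 2: c = 1.309581, f(c) = -0.408502 < 0 → new bracket [1.309581, 1.770000]
step 3: c = 1.343531, f(c) = -0.110847 < 0 → new bracket [1.343531, 1.770000]
step 4: c = 1.352549, f(c) = -0.029330 < 0 → new bracket [1.352549, 1.770000]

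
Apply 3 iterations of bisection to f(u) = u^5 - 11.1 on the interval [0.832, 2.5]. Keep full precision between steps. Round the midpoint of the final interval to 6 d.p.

f(0.832000) = -10.701327, f(2.500000) = 86.556250 (opposite signs)
step 1: m = 1.666000, f(m) = 1.734383 > 0 → root in [0.832000, 1.666000]
step 2: m = 1.249000, f(m) = -8.060430 < 0 → root in [1.249000, 1.666000]
step 3: m = 1.457500, f(m) = -4.522773 < 0 → root in [1.457500, 1.666000]
Midpoint of [1.457500, 1.666000] = 1.561750

1.561750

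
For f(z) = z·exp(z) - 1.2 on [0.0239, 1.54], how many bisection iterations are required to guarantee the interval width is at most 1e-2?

Initial width b − a = 1.54 − 0.0239 = 1.516100.
After n steps the width is (b−a)/2^n; need (b−a)/2^n ≤ 1e-2.
So n ≥ log₂(1.516100/1e-2) = log₂(151.6100) ≈ 7.2442.
Hence n = 8.

8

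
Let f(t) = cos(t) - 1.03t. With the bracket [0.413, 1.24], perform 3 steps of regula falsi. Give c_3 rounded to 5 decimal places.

f(0.413000) = 0.490531, f(1.240000) = -0.952404
step 1: c = 0.694142, f(c) = 0.053637 > 0 → new bracket [0.694142, 1.240000]
step 2: c = 0.723244, f(c) = 0.004721 > 0 → new bracket [0.723244, 1.240000]
step 3: c = 0.725793, f(c) = 0.000406 > 0 → new bracket [0.725793, 1.240000]

0.72579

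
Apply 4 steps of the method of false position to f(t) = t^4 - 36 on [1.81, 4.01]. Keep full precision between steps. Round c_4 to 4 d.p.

False-position update: c = (a·f(b) − b·f(a))/(f(b) − f(a)); replace the endpoint whose sign matches f(c).
f(1.810000) = -25.267169, f(4.010000) = 222.569616
step 1: c = 2.034292, f(c) = -18.874114 < 0 → new bracket [2.034292, 4.010000]
step 2: c = 2.188737, f(c) = -13.050455 < 0 → new bracket [2.188737, 4.010000]
step 3: c = 2.289612, f(c) = -8.518034 < 0 → new bracket [2.289612, 4.010000]
step 4: c = 2.353027, f(c) = -5.344561 < 0 → new bracket [2.353027, 4.010000]

2.3530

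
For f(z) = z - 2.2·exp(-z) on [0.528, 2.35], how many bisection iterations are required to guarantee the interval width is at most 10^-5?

18

Initial width b − a = 2.35 − 0.528 = 1.822000.
After n steps the width is (b−a)/2^n; need (b−a)/2^n ≤ 10^-5.
So n ≥ log₂(1.822000/10^-5) = log₂(182200.0000) ≈ 17.4752.
Hence n = 18.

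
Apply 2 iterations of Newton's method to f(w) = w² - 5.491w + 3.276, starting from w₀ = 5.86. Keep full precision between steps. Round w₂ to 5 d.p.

f'(w) = 2w - 5.491
w_0 = 5.860000: f = 5.438340, f' = 6.229000 → w_1 = 5.860000 - (5.438340)/(6.229000) = 4.986932
w_1 = 4.986932: f = 0.762248, f' = 4.482864 → w_2 = 4.986932 - (0.762248)/(4.482864) = 4.816896

4.81690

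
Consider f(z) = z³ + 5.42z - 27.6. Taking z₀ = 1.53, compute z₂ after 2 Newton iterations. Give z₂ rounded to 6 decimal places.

2.469602

f'(z) = 3z² + 5.42
z_0 = 1.530000: f = -15.725823, f' = 12.442700 → z_1 = 1.530000 - (-15.725823)/(12.442700) = 2.793859
z_1 = 2.793859: f = 9.350607, f' = 28.836951 → z_2 = 2.793859 - (9.350607)/(28.836951) = 2.469602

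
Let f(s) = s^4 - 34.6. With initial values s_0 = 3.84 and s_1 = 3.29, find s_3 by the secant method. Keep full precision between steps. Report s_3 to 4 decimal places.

2.5761

f(s_0) = 182.832719, f(s_1) = 82.561141
s_2 = 3.290000 - (82.561141)·(3.290000 - 3.840000)/(82.561141 - (182.832719)) = 2.837144; f(s_2) = 30.192578
s_3 = 2.837144 - (30.192578)·(2.837144 - 3.290000)/(30.192578 - (82.561141)) = 2.576054; f(s_3) = 9.437194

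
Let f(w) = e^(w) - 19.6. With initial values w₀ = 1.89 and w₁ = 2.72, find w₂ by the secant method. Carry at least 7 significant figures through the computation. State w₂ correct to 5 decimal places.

3.14850

f(w_0) = -12.980631, f(w_1) = -4.419678
w_2 = 2.720000 - (-4.419678)·(2.720000 - 1.890000)/(-4.419678 - (-12.980631)) = 3.148496; f(w_2) = 3.700989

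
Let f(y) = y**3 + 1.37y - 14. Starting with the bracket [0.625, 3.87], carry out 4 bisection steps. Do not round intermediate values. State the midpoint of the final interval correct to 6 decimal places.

2.146094

f(0.625000) = -12.899609, f(3.870000) = 49.262503 (opposite signs)
step 1: m = 2.247500, f(m) = 0.431773 > 0 → root in [0.625000, 2.247500]
step 2: m = 1.436250, f(m) = -9.069621 < 0 → root in [1.436250, 2.247500]
step 3: m = 1.841875, f(m) = -5.228064 < 0 → root in [1.841875, 2.247500]
step 4: m = 2.044688, f(m) = -2.650457 < 0 → root in [2.044688, 2.247500]
Midpoint of [2.044688, 2.247500] = 2.146094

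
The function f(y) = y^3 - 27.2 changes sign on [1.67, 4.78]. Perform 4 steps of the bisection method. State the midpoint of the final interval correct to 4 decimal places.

2.9334

f(1.670000) = -22.542537, f(4.780000) = 82.015352 (opposite signs)
step 1: m = 3.225000, f(m) = 6.342016 > 0 → root in [1.670000, 3.225000]
step 2: m = 2.447500, f(m) = -12.538848 < 0 → root in [2.447500, 3.225000]
step 3: m = 2.836250, f(m) = -4.384314 < 0 → root in [2.836250, 3.225000]
step 4: m = 3.030625, f(m) = 0.635345 > 0 → root in [2.836250, 3.030625]
Midpoint of [2.836250, 3.030625] = 2.933437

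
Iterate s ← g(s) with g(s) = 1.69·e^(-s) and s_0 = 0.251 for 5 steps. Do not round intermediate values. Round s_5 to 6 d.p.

s_1 = g(0.251000) = 1.314858
s_2 = g(1.314858) = 0.453786
s_3 = g(0.453786) = 1.073519
s_4 = g(1.073519) = 0.577648
s_5 = g(0.577648) = 0.948457

0.948457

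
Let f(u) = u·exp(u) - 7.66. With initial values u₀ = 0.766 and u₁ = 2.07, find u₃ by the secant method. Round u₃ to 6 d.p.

1.490363

f(u_0) = -6.012223, f(u_1) = 8.744384
u_2 = 2.070000 - (8.744384)·(2.070000 - 0.766000)/(8.744384 - (-6.012223)) = 1.297283; f(u_2) = -2.912797
u_3 = 1.297283 - (-2.912797)·(1.297283 - 2.070000)/(-2.912797 - (8.744384)) = 1.490363; f(u_3) = -1.044714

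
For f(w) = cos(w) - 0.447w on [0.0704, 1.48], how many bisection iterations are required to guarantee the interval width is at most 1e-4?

Initial width b − a = 1.48 − 0.0704 = 1.409600.
After n steps the width is (b−a)/2^n; need (b−a)/2^n ≤ 1e-4.
So n ≥ log₂(1.409600/1e-4) = log₂(14096.0000) ≈ 13.7830.
Hence n = 14.

14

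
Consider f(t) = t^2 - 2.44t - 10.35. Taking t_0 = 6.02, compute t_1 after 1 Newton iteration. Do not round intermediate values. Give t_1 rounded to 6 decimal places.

4.853167

f'(t) = 2t - 2.44
t_0 = 6.020000: f = 11.201600, f' = 9.600000 → t_1 = 6.020000 - (11.201600)/(9.600000) = 4.853167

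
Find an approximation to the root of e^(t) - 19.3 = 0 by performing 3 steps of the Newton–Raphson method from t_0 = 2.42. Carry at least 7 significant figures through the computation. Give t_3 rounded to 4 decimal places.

Newton update: t ← t − f(t)/f'(t).
f'(t) = e^(t)
t_0 = 2.420000: f = -8.054141, f' = 11.245859 → t_1 = 2.420000 - (-8.054141)/(11.245859) = 3.136187
t_1 = 3.136187: f = 3.715945, f' = 23.015945 → t_2 = 3.136187 - (3.715945)/(23.015945) = 2.974736
t_2 = 2.974736: f = 0.284459, f' = 19.584459 → t_3 = 2.974736 - (0.284459)/(19.584459) = 2.960212

2.9602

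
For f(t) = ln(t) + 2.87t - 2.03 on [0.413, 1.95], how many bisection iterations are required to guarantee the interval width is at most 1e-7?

24

Initial width b − a = 1.95 − 0.413 = 1.537000.
After n steps the width is (b−a)/2^n; need (b−a)/2^n ≤ 1e-7.
So n ≥ log₂(1.537000/1e-7) = log₂(15370000.0000) ≈ 23.8736.
Hence n = 24.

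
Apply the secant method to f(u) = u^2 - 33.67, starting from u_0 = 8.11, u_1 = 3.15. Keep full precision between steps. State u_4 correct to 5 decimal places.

f(u_0) = 32.102100, f(u_1) = -23.747500
u_2 = 3.150000 - (-23.747500)·(3.150000 - 8.110000)/(-23.747500 - (32.102100)) = 5.259014; f(u_2) = -6.012770
u_3 = 5.259014 - (-6.012770)·(5.259014 - 3.150000)/(-6.012770 - (-23.747500)) = 5.974053; f(u_3) = 2.019307
u_4 = 5.974053 - (2.019307)·(5.974053 - 5.259014)/(2.019307 - (-6.012770)) = 5.794288; f(u_4) = -0.096223

5.79429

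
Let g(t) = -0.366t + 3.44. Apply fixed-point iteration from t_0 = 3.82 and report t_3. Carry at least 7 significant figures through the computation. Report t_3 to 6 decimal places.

2.454482

t_1 = g(3.820000) = 2.041880
t_2 = g(2.041880) = 2.692672
t_3 = g(2.692672) = 2.454482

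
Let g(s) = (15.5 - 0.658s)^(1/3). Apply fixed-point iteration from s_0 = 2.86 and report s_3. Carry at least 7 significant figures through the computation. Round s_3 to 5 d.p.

2.40536

s_1 = g(2.860000) = 2.388026
s_2 = g(2.388026) = 2.406043
s_3 = g(2.406043) = 2.405360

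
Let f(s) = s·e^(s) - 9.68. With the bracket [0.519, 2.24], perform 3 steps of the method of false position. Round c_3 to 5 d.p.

False-position update: c = (a·f(b) − b·f(a))/(f(b) − f(a)); replace the endpoint whose sign matches f(c).
f(0.519000) = -8.807900, f(2.240000) = 11.361062
step 1: c = 1.270570, f(c) = -5.153104 < 0 → new bracket [1.270570, 2.240000]
step 2: c = 1.573073, f(c) = -2.095525 < 0 → new bracket [1.573073, 2.240000]
step 3: c = 1.676930, f(c) = -0.709922 < 0 → new bracket [1.676930, 2.240000]

1.67693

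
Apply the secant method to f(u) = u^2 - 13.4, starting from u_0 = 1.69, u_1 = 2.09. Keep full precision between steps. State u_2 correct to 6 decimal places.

4.479392

f(u_0) = -10.543900, f(u_1) = -9.031900
u_2 = 2.090000 - (-9.031900)·(2.090000 - 1.690000)/(-9.031900 - (-10.543900)) = 4.479392; f(u_2) = 6.664949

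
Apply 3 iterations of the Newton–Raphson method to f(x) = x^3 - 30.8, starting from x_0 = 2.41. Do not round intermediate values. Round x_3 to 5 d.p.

f'(x) = 3x^2
x_0 = 2.410000: f = -16.802479, f' = 17.424300 → x_1 = 2.410000 - (-16.802479)/(17.424300) = 3.374313
x_1 = 3.374313: f = 7.619888, f' = 34.157965 → x_2 = 3.374313 - (7.619888)/(34.157965) = 3.151235
x_2 = 3.151235: f = 0.492654, f' = 29.790847 → x_3 = 3.151235 - (0.492654)/(29.790847) = 3.134698

3.13470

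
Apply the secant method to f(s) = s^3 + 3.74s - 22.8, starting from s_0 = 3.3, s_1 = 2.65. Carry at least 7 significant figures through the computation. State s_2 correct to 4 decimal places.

f(s_0) = 25.479000, f(s_1) = 5.720625
s_2 = 2.650000 - (5.720625)·(2.650000 - 3.300000)/(5.720625 - (25.479000)) = 2.461806; f(s_2) = 1.326904

2.4618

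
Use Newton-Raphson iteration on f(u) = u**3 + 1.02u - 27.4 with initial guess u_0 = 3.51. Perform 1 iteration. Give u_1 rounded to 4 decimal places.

f'(u) = 3u**2 + 1.02
u_0 = 3.510000: f = 19.423751, f' = 37.980300 → u_1 = 3.510000 - (19.423751)/(37.980300) = 2.998584

2.9986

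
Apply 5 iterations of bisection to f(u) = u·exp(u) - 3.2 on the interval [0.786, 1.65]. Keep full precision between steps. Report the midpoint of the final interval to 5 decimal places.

f(0.786000) = -1.475044, f(1.650000) = 5.391517 (opposite signs)
step 1: m = 1.218000, f(m) = 0.917352 > 0 → root in [0.786000, 1.218000]
step 2: m = 1.002000, f(m) = -0.470829 < 0 → root in [1.002000, 1.218000]
step 3: m = 1.110000, f(m) = 0.168138 > 0 → root in [1.002000, 1.110000]
step 4: m = 1.056000, f(m) = -0.164160 < 0 → root in [1.056000, 1.110000]
step 5: m = 1.083000, f(m) = -0.001330 < 0 → root in [1.083000, 1.110000]
Midpoint of [1.083000, 1.110000] = 1.096500

1.09650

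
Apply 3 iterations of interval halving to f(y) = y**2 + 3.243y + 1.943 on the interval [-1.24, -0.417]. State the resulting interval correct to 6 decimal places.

f(-1.240000) = -0.540720, f(-0.417000) = 0.764558 (opposite signs)
step 1: m = -0.828500, f(m) = -0.057413 < 0 → root in [-0.828500, -0.417000]
step 2: m = -0.622750, f(m) = 0.311239 > 0 → root in [-0.828500, -0.622750]
step 3: m = -0.725625, f(m) = 0.116330 > 0 → root in [-0.828500, -0.725625]

[-0.828500, -0.725625]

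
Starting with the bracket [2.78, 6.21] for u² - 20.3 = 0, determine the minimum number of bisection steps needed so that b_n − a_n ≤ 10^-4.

Initial width b − a = 6.21 − 2.78 = 3.430000.
After n steps the width is (b−a)/2^n; need (b−a)/2^n ≤ 10^-4.
So n ≥ log₂(3.430000/10^-4) = log₂(34300.0000) ≈ 15.0659.
Hence n = 16.

16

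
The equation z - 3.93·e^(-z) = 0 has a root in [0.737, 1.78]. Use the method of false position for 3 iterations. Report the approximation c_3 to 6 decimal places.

1.193700

f(0.737000) = -1.143691, f(1.780000) = 1.117252
step 1: c = 1.264598, f(c) = 0.154952 > 0 → new bracket [0.737000, 1.264598]
step 2: c = 1.201646, f(c) = 0.019900 > 0 → new bracket [0.737000, 1.201646]
step 3: c = 1.193700, f(c) = 0.002525 > 0 → new bracket [0.737000, 1.193700]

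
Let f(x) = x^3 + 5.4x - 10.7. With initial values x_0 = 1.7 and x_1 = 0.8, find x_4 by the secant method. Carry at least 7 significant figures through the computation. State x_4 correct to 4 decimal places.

f(x_0) = 3.393000, f(x_1) = -5.868000
x_2 = 0.800000 - (-5.868000)·(0.800000 - 1.700000)/(-5.868000 - (3.393000)) = 1.370262; f(x_2) = -0.727752
x_3 = 1.370262 - (-0.727752)·(1.370262 - 0.800000)/(-0.727752 - (-5.868000)) = 1.451000; f(x_3) = 0.190333
x_4 = 1.451000 - (0.190333)·(1.451000 - 1.370262)/(0.190333 - (-0.727752)) = 1.434262; f(x_4) = -0.004559

1.4343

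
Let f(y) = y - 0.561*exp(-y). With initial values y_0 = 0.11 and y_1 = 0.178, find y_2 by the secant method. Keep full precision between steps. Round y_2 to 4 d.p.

Secant update: y_(k+1) = y_k − f(y_k)·(y_k − y_(k-1))/(f(y_k) − f(y_(k-1))).
f(y_0) = -0.392563, f(y_1) = -0.291525
y_2 = 0.178000 - (-0.291525)·(0.178000 - 0.110000)/(-0.291525 - (-0.392563)) = 0.374200; f(y_2) = -0.011678

0.3742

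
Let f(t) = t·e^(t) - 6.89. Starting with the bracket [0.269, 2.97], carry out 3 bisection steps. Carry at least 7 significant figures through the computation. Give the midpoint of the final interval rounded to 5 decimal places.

1.45069

f(0.269000) = -6.537972, f(2.970000) = 51.001001 (opposite signs)
step 1: m = 1.619500, f(m) = 1.289389 > 0 → root in [0.269000, 1.619500]
step 2: m = 0.944250, f(m) = -4.462442 < 0 → root in [0.944250, 1.619500]
step 3: m = 1.281875, f(m) = -2.270905 < 0 → root in [1.281875, 1.619500]
Midpoint of [1.281875, 1.619500] = 1.450688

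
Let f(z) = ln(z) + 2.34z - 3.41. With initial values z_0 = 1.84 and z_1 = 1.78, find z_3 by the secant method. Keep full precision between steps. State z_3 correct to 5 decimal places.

1.33459

f(z_0) = 1.505366, f(z_1) = 1.331813
z_2 = 1.780000 - (1.331813)·(1.780000 - 1.840000)/(1.331813 - (1.505366)) = 1.319569; f(z_2) = -0.044903
z_3 = 1.319569 - (-0.044903)·(1.319569 - 1.780000)/(-0.044903 - (1.331813)) = 1.334587; f(z_3) = 0.001554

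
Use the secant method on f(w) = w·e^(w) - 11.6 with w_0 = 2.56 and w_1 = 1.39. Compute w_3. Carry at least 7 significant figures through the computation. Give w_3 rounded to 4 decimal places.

f(w_0) = 21.515692, f(w_1) = -6.019358
w_2 = 1.390000 - (-6.019358)·(1.390000 - 2.560000)/(-6.019358 - (21.515692)) = 1.645770; f(w_2) = -3.066677
w_3 = 1.645770 - (-3.066677)·(1.645770 - 1.390000)/(-3.066677 - (-6.019358)) = 1.911415; f(w_3) = 1.326238

1.9114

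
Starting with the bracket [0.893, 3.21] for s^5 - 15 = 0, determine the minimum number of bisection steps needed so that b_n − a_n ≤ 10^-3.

12

Initial width b − a = 3.21 − 0.893 = 2.317000.
After n steps the width is (b−a)/2^n; need (b−a)/2^n ≤ 10^-3.
So n ≥ log₂(2.317000/10^-3) = log₂(2317.0000) ≈ 11.1780.
Hence n = 12.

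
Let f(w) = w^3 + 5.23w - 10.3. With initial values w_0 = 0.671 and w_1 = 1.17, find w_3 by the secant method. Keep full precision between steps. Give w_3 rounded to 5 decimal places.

1.41331

Secant update: w_(k+1) = w_k − f(w_k)·(w_k − w_(k-1))/(f(w_k) − f(w_(k-1))).
f(w_0) = -6.488558, f(w_1) = -2.579287
w_2 = 1.170000 - (-2.579287)·(1.170000 - 0.671000)/(-2.579287 - (-6.488558)) = 1.499234; f(w_2) = 0.910823
w_3 = 1.499234 - (0.910823)·(1.499234 - 1.170000)/(0.910823 - (-2.579287)) = 1.413313; f(w_3) = -0.085348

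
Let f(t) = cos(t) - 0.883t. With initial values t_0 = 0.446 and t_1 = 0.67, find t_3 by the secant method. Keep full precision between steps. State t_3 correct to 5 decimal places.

0.79358

f(t_0) = 0.508362, f(t_1) = 0.192212
t_2 = 0.670000 - (0.192212)·(0.670000 - 0.446000)/(0.192212 - (0.508362)) = 0.806187; f(t_2) = -0.019607
t_3 = 0.806187 - (-0.019607)·(0.806187 - 0.670000)/(-0.019607 - (0.192212)) = 0.793580; f(t_3) = 0.000566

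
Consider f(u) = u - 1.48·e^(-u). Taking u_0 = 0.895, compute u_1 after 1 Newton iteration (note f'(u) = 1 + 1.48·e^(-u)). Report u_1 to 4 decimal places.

0.7141

u_0 = 0.895000: f = 0.290261, f' = 1.604739 → u_1 = 0.895000 - (0.290261)/(1.604739) = 0.714123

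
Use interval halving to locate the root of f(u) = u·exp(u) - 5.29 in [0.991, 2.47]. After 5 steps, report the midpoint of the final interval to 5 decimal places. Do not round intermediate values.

1.33764

f(0.991000) = -2.620318, f(2.470000) = 23.911444 (opposite signs)
step 1: m = 1.730500, f(m) = 4.476033 > 0 → root in [0.991000, 1.730500]
step 2: m = 1.360750, f(m) = 0.015723 > 0 → root in [0.991000, 1.360750]
step 3: m = 1.175875, f(m) = -1.479016 < 0 → root in [1.175875, 1.360750]
step 4: m = 1.268312, f(m) = -0.781341 < 0 → root in [1.268312, 1.360750]
step 5: m = 1.314531, f(m) = -0.395993 < 0 → root in [1.314531, 1.360750]
Midpoint of [1.314531, 1.360750] = 1.337641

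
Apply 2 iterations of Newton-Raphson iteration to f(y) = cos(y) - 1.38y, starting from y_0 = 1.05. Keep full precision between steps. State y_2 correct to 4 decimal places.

f'(y) = -sin(y) - 1.38
y_0 = 1.050000: f = -0.951429, f' = -2.247423 → y_1 = 1.050000 - (-0.951429)/(-2.247423) = 0.626658
y_1 = 0.626658: f = -0.054796, f' = -1.966441 → y_2 = 0.626658 - (-0.054796)/(-1.966441) = 0.598792

0.5988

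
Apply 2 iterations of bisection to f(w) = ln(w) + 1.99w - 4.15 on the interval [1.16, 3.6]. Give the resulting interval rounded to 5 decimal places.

f(1.160000) = -1.693180, f(3.600000) = 4.294934 (opposite signs)
step 1: m = 2.380000, f(m) = 1.453300 > 0 → root in [1.160000, 2.380000]
step 2: m = 1.770000, f(m) = -0.056720 < 0 → root in [1.770000, 2.380000]

[1.77000, 2.38000]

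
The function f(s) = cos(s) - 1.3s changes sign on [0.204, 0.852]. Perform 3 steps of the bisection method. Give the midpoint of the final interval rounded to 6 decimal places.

0.649500

f(0.204000) = 0.714064, f(0.852000) = -0.449121 (opposite signs)
step 1: m = 0.528000, f(m) = 0.177416 > 0 → root in [0.528000, 0.852000]
step 2: m = 0.690000, f(m) = -0.125754 < 0 → root in [0.528000, 0.690000]
step 3: m = 0.609000, f(m) = 0.028520 > 0 → root in [0.609000, 0.690000]
Midpoint of [0.609000, 0.690000] = 0.649500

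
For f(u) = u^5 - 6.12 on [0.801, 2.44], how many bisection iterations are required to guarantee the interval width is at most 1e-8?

Initial width b − a = 2.44 − 0.801 = 1.639000.
After n steps the width is (b−a)/2^n; need (b−a)/2^n ≤ 1e-8.
So n ≥ log₂(1.639000/1e-8) = log₂(163900000.0000) ≈ 27.2882.
Hence n = 28.

28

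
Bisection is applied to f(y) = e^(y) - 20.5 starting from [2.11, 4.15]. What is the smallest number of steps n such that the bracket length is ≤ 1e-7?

Initial width b − a = 4.15 − 2.11 = 2.040000.
After n steps the width is (b−a)/2^n; need (b−a)/2^n ≤ 1e-7.
So n ≥ log₂(2.040000/1e-7) = log₂(20400000.0000) ≈ 24.2821.
Hence n = 25.

25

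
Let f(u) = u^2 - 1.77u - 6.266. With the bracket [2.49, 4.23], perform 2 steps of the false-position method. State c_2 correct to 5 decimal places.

3.52279

False-position update: c = (a·f(b) − b·f(a))/(f(b) − f(a)); replace the endpoint whose sign matches f(c).
f(2.490000) = -4.473200, f(4.230000) = 4.139800
step 1: c = 3.393677, f(c) = -0.755766 < 0 → new bracket [3.393677, 4.230000]
step 2: c = 3.522786, f(c) = -0.091308 < 0 → new bracket [3.522786, 4.230000]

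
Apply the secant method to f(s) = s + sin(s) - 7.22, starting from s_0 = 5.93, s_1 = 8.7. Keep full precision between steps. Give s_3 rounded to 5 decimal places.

f(s_0) = -1.635888, f(s_1) = 2.142969
s_2 = 8.700000 - (2.142969)·(8.700000 - 5.930000)/(2.142969 - (-1.635888)) = 7.129148; f(s_2) = 0.657758
s_3 = 7.129148 - (0.657758)·(7.129148 - 8.700000)/(0.657758 - (2.142969)) = 6.433462; f(s_3) = -0.636826

6.43346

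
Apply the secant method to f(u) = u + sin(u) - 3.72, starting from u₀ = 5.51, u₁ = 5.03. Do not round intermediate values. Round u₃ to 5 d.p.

4.72942

f(u_0) = 1.091582, f(u_1) = 0.360016
u_2 = 5.030000 - (0.360016)·(5.030000 - 5.510000)/(0.360016 - (1.091582)) = 4.793784; f(u_2) = 0.077095
u_3 = 4.793784 - (0.077095)·(4.793784 - 5.030000)/(0.077095 - (0.360016)) = 4.729416; f(u_3) = 0.009561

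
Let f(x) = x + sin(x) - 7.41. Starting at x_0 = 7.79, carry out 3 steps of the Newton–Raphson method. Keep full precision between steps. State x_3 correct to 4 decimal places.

6.8625

f'(x) = 1 + cos(x)
x_0 = 7.790000: f = 1.377954, f' = 1.063938 → x_1 = 7.790000 - (1.377954)/(1.063938) = 6.494855
x_1 = 6.494855: f = -0.705052, f' = 1.977681 → x_2 = 6.494855 - (-0.705052)/(1.977681) = 6.851360
x_2 = 6.851360: f = -0.020546, f' = 1.842885 → x_3 = 6.851360 - (-0.020546)/(1.842885) = 6.862509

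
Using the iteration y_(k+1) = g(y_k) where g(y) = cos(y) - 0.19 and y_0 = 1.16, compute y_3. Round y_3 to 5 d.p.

0.51515

y_1 = g(1.160000) = 0.209340
y_2 = g(0.209340) = 0.788168
y_3 = g(0.788168) = 0.515145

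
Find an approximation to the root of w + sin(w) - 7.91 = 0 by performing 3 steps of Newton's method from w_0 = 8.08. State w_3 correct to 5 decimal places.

7.14833

f'(w) = 1 + cos(w)
w_0 = 8.080000: f = 1.144566, f' = 0.775901 → w_1 = 8.080000 - (1.144566)/(0.775901) = 6.604855
w_1 = 6.604855: f = -0.988994, f' = 1.948709 → w_2 = 6.604855 - (-0.988994)/(1.948709) = 7.112367
w_2 = 7.112367: f = -0.060253, f' = 1.675479 → w_3 = 7.112367 - (-0.060253)/(1.675479) = 7.148329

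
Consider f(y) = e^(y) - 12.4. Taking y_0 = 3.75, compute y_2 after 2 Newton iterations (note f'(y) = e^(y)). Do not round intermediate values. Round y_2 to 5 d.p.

2.63381

y_0 = 3.750000: f = 30.121082, f' = 42.521082 → y_1 = 3.750000 - (30.121082)/(42.521082) = 3.041620
y_1 = 3.041620: f = 8.539138, f' = 20.939138 → y_2 = 3.041620 - (8.539138)/(20.939138) = 2.633813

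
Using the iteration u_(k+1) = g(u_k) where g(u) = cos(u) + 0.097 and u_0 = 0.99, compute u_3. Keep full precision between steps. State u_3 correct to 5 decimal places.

u_1 = g(0.990000) = 0.645690
u_2 = g(0.645690) = 0.895685
u_3 = g(0.895685) = 0.721984

0.72198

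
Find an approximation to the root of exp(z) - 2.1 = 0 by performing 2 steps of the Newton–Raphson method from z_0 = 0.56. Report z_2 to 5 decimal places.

Newton update: z ← z − f(z)/f'(z).
f'(z) = exp(z)
z_0 = 0.560000: f = -0.349327, f' = 1.750673 → z_1 = 0.560000 - (-0.349327)/(1.750673) = 0.759539
z_1 = 0.759539: f = 0.037291, f' = 2.137291 → z_2 = 0.759539 - (0.037291)/(2.137291) = 0.742091

0.74209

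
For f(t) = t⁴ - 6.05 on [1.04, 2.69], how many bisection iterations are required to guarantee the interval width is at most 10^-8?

28

Initial width b − a = 2.69 − 1.04 = 1.650000.
After n steps the width is (b−a)/2^n; need (b−a)/2^n ≤ 10^-8.
So n ≥ log₂(1.650000/10^-8) = log₂(165000000.0000) ≈ 27.2979.
Hence n = 28.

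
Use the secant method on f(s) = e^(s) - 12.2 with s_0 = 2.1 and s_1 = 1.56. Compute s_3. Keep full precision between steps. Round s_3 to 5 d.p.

2.37881

f(s_0) = -4.033830, f(s_1) = -7.441179
s_2 = 1.560000 - (-7.441179)·(1.560000 - 2.100000)/(-7.441179 - (-4.033830)) = 2.739285; f(s_2) = 3.275922
s_3 = 2.739285 - (3.275922)·(2.739285 - 1.560000)/(3.275922 - (-7.441179)) = 2.378810; f(s_3) = -1.407943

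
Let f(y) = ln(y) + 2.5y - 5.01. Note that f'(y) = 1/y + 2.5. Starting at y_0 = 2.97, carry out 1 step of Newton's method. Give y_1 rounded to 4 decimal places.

y_0 = 2.970000: f = 3.503562, f' = 2.836700 → y_1 = 2.970000 - (3.503562)/(2.836700) = 1.734916

1.7349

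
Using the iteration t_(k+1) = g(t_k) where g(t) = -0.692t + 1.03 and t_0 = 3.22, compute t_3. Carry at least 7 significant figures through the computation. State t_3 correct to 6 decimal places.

t_1 = g(3.220000) = -1.198240
t_2 = g(-1.198240) = 1.859182
t_3 = g(1.859182) = -0.256554

-0.256554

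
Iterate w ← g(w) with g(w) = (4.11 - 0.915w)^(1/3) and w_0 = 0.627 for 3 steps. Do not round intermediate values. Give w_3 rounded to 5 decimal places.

1.41504

w_1 = g(0.627000) = 1.523525
w_2 = g(1.523525) = 1.395218
w_3 = g(1.395218) = 1.415038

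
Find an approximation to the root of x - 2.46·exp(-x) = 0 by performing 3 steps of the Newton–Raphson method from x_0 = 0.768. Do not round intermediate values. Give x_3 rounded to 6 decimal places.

f'(x) = 1 + 2.46·exp(-x)
x_0 = 0.768000: f = -0.373292, f' = 2.141292 → x_1 = 0.768000 - (-0.373292)/(2.141292) = 0.942330
x_1 = 0.942330: f = -0.016377, f' = 1.958708 → x_2 = 0.942330 - (-0.016377)/(1.958708) = 0.950692
x_2 = 0.950692: f = -0.000033, f' = 1.950725 → x_3 = 0.950692 - (-0.000033)/(1.950725) = 0.950709

0.950709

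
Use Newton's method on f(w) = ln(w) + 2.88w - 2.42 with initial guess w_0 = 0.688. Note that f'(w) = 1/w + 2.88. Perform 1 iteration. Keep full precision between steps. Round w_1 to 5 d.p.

0.87550

w_0 = 0.688000: f = -0.812526, f' = 4.333488 → w_1 = 0.688000 - (-0.812526)/(4.333488) = 0.875499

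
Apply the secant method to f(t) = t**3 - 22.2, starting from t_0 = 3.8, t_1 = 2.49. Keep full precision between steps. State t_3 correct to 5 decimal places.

2.82262

Secant update: t_(k+1) = t_k − f(t_k)·(t_k − t_(k-1))/(f(t_k) − f(t_(k-1))).
f(t_0) = 32.672000, f(t_1) = -6.761751
t_2 = 2.490000 - (-6.761751)·(2.490000 - 3.800000)/(-6.761751 - (32.672000)) = 2.714627; f(t_2) = -2.195367
t_3 = 2.714627 - (-2.195367)·(2.714627 - 2.490000)/(-2.195367 - (-6.761751)) = 2.822621; f(t_3) = 0.288345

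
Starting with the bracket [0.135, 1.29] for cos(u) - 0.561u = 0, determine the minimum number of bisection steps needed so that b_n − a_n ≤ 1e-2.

7

Initial width b − a = 1.29 − 0.135 = 1.155000.
After n steps the width is (b−a)/2^n; need (b−a)/2^n ≤ 1e-2.
So n ≥ log₂(1.155000/1e-2) = log₂(115.5000) ≈ 6.8517.
Hence n = 7.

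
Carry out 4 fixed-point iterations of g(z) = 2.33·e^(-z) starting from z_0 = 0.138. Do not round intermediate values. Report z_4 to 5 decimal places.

0.41907

z_1 = g(0.138000) = 2.029660
z_2 = g(2.029660) = 0.306116
z_3 = g(0.306116) = 1.715582
z_4 = g(1.715582) = 0.419071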